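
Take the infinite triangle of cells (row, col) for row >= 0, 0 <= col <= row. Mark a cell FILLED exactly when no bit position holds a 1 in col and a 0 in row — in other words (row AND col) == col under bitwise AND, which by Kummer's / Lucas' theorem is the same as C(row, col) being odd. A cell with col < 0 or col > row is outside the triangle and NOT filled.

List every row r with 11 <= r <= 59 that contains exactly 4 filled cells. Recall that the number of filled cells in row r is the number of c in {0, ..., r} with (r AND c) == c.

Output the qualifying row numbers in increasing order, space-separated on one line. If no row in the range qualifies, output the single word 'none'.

Row r has 2^popcount(r) filled cells, so we need popcount(r) = log2(4) = 2.
Scan r = 11..59 and keep those with exactly 2 one-bits:
r=11=1011 popcount=3 -> skip
r=12=1100 popcount=2 -> KEEP
r=13=1101 popcount=3 -> skip
r=14=1110 popcount=3 -> skip
r=15=1111 popcount=4 -> skip
r=16=10000 popcount=1 -> skip
r=17=10001 popcount=2 -> KEEP
r=18=10010 popcount=2 -> KEEP
r=19=10011 popcount=3 -> skip
r=20=10100 popcount=2 -> KEEP
r=21=10101 popcount=3 -> skip
r=22=10110 popcount=3 -> skip
r=23=10111 popcount=4 -> skip
r=24=11000 popcount=2 -> KEEP
r=25=11001 popcount=3 -> skip
r=26=11010 popcount=3 -> skip
r=27=11011 popcount=4 -> skip
r=28=11100 popcount=3 -> skip
r=29=11101 popcount=4 -> skip
r=30=11110 popcount=4 -> skip
r=31=11111 popcount=5 -> skip
r=32=100000 popcount=1 -> skip
r=33=100001 popcount=2 -> KEEP
r=34=100010 popcount=2 -> KEEP
r=35=100011 popcount=3 -> skip
r=36=100100 popcount=2 -> KEEP
r=37=100101 popcount=3 -> skip
r=38=100110 popcount=3 -> skip
r=39=100111 popcount=4 -> skip
r=40=101000 popcount=2 -> KEEP
r=41=101001 popcount=3 -> skip
r=42=101010 popcount=3 -> skip
r=43=101011 popcount=4 -> skip
r=44=101100 popcount=3 -> skip
r=45=101101 popcount=4 -> skip
r=46=101110 popcount=4 -> skip
r=47=101111 popcount=5 -> skip
r=48=110000 popcount=2 -> KEEP
r=49=110001 popcount=3 -> skip
r=50=110010 popcount=3 -> skip
r=51=110011 popcount=4 -> skip
r=52=110100 popcount=3 -> skip
r=53=110101 popcount=4 -> skip
r=54=110110 popcount=4 -> skip
r=55=110111 popcount=5 -> skip
r=56=111000 popcount=3 -> skip
r=57=111001 popcount=4 -> skip
r=58=111010 popcount=4 -> skip
r=59=111011 popcount=5 -> skip
Kept rows: 12 17 18 20 24 33 34 36 40 48

Answer: 12 17 18 20 24 33 34 36 40 48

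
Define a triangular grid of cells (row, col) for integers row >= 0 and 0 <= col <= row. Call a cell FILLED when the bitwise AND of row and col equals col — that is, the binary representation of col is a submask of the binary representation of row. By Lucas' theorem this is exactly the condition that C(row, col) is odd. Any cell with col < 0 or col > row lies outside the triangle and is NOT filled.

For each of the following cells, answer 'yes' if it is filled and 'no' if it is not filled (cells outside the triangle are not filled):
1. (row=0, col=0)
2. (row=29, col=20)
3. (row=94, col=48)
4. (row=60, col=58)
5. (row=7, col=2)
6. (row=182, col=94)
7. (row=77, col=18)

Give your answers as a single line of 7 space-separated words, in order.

Answer: yes yes no no yes no no

Derivation:
(0,0): row=0b0, col=0b0, row AND col = 0b0 = 0; 0 == 0 -> filled
(29,20): row=0b11101, col=0b10100, row AND col = 0b10100 = 20; 20 == 20 -> filled
(94,48): row=0b1011110, col=0b110000, row AND col = 0b10000 = 16; 16 != 48 -> empty
(60,58): row=0b111100, col=0b111010, row AND col = 0b111000 = 56; 56 != 58 -> empty
(7,2): row=0b111, col=0b10, row AND col = 0b10 = 2; 2 == 2 -> filled
(182,94): row=0b10110110, col=0b1011110, row AND col = 0b10110 = 22; 22 != 94 -> empty
(77,18): row=0b1001101, col=0b10010, row AND col = 0b0 = 0; 0 != 18 -> empty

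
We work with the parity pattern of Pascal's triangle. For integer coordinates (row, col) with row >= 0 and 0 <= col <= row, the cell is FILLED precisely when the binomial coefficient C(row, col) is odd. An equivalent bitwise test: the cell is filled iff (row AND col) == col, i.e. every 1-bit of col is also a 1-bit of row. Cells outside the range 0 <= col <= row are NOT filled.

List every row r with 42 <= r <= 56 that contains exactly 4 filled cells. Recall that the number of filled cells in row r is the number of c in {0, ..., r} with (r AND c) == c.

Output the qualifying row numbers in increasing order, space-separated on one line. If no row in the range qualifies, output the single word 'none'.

Answer: 48

Derivation:
Row r has 2^popcount(r) filled cells, so we need popcount(r) = log2(4) = 2.
Scan r = 42..56 and keep those with exactly 2 one-bits:
r=42=101010 popcount=3 -> skip
r=43=101011 popcount=4 -> skip
r=44=101100 popcount=3 -> skip
r=45=101101 popcount=4 -> skip
r=46=101110 popcount=4 -> skip
r=47=101111 popcount=5 -> skip
r=48=110000 popcount=2 -> KEEP
r=49=110001 popcount=3 -> skip
r=50=110010 popcount=3 -> skip
r=51=110011 popcount=4 -> skip
r=52=110100 popcount=3 -> skip
r=53=110101 popcount=4 -> skip
r=54=110110 popcount=4 -> skip
r=55=110111 popcount=5 -> skip
r=56=111000 popcount=3 -> skip
Kept rows: 48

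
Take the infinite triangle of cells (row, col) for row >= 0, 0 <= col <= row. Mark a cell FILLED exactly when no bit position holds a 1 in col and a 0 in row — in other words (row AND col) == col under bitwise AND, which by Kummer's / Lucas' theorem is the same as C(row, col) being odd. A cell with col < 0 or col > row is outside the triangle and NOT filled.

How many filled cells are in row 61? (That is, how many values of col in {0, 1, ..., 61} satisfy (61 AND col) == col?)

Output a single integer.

61 in binary = 111101
popcount(61) = number of 1-bits in 111101 = 5
A col c satisfies (61 AND c) == c iff every set bit of c is also set in 61; each of the 5 set bits of 61 can independently be on or off in c.
count = 2^5 = 32

Answer: 32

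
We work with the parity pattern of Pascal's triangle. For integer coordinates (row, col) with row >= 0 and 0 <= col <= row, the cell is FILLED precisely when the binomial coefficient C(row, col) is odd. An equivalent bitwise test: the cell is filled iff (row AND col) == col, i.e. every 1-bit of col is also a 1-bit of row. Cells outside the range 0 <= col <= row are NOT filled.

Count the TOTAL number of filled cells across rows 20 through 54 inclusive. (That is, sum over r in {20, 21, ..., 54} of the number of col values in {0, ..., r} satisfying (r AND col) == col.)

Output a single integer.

Answer: 382

Derivation:
r20=10100 pc2: +4 =4
r21=10101 pc3: +8 =12
r22=10110 pc3: +8 =20
r23=10111 pc4: +16 =36
r24=11000 pc2: +4 =40
r25=11001 pc3: +8 =48
r26=11010 pc3: +8 =56
r27=11011 pc4: +16 =72
r28=11100 pc3: +8 =80
r29=11101 pc4: +16 =96
r30=11110 pc4: +16 =112
r31=11111 pc5: +32 =144
r32=100000 pc1: +2 =146
r33=100001 pc2: +4 =150
r34=100010 pc2: +4 =154
r35=100011 pc3: +8 =162
r36=100100 pc2: +4 =166
r37=100101 pc3: +8 =174
r38=100110 pc3: +8 =182
r39=100111 pc4: +16 =198
r40=101000 pc2: +4 =202
r41=101001 pc3: +8 =210
r42=101010 pc3: +8 =218
r43=101011 pc4: +16 =234
r44=101100 pc3: +8 =242
r45=101101 pc4: +16 =258
r46=101110 pc4: +16 =274
r47=101111 pc5: +32 =306
r48=110000 pc2: +4 =310
r49=110001 pc3: +8 =318
r50=110010 pc3: +8 =326
r51=110011 pc4: +16 =342
r52=110100 pc3: +8 =350
r53=110101 pc4: +16 =366
r54=110110 pc4: +16 =382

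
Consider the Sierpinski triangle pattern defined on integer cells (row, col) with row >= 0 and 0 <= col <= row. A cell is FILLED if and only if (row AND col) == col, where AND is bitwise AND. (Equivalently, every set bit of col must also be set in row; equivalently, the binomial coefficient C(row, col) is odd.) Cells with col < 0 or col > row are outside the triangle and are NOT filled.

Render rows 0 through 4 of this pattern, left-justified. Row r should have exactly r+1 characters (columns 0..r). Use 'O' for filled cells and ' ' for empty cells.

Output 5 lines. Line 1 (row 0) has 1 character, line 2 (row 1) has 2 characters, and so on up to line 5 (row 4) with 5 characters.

Answer: O
OO
O O
OOOO
O   O

Derivation:
r0=0: O
r1=1: OO
r2=10: O O
r3=11: OOOO
r4=100: O   O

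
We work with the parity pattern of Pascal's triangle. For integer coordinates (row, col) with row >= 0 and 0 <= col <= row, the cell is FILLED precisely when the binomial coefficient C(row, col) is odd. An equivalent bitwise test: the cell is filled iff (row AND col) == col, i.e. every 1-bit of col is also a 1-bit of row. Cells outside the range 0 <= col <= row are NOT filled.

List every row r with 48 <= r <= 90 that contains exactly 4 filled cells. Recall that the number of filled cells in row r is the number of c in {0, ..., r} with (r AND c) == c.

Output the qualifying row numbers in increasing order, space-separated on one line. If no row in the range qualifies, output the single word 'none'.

Answer: 48 65 66 68 72 80

Derivation:
Row r has 2^popcount(r) filled cells, so we need popcount(r) = log2(4) = 2.
Scan r = 48..90 and keep those with exactly 2 one-bits:
r=48=110000 popcount=2 -> KEEP
r=49=110001 popcount=3 -> skip
r=50=110010 popcount=3 -> skip
r=51=110011 popcount=4 -> skip
r=52=110100 popcount=3 -> skip
r=53=110101 popcount=4 -> skip
r=54=110110 popcount=4 -> skip
r=55=110111 popcount=5 -> skip
r=56=111000 popcount=3 -> skip
r=57=111001 popcount=4 -> skip
r=58=111010 popcount=4 -> skip
r=59=111011 popcount=5 -> skip
r=60=111100 popcount=4 -> skip
r=61=111101 popcount=5 -> skip
r=62=111110 popcount=5 -> skip
r=63=111111 popcount=6 -> skip
r=64=1000000 popcount=1 -> skip
r=65=1000001 popcount=2 -> KEEP
r=66=1000010 popcount=2 -> KEEP
r=67=1000011 popcount=3 -> skip
r=68=1000100 popcount=2 -> KEEP
r=69=1000101 popcount=3 -> skip
r=70=1000110 popcount=3 -> skip
r=71=1000111 popcount=4 -> skip
r=72=1001000 popcount=2 -> KEEP
r=73=1001001 popcount=3 -> skip
r=74=1001010 popcount=3 -> skip
r=75=1001011 popcount=4 -> skip
r=76=1001100 popcount=3 -> skip
r=77=1001101 popcount=4 -> skip
r=78=1001110 popcount=4 -> skip
r=79=1001111 popcount=5 -> skip
r=80=1010000 popcount=2 -> KEEP
r=81=1010001 popcount=3 -> skip
r=82=1010010 popcount=3 -> skip
r=83=1010011 popcount=4 -> skip
r=84=1010100 popcount=3 -> skip
r=85=1010101 popcount=4 -> skip
r=86=1010110 popcount=4 -> skip
r=87=1010111 popcount=5 -> skip
r=88=1011000 popcount=3 -> skip
r=89=1011001 popcount=4 -> skip
r=90=1011010 popcount=4 -> skip
Kept rows: 48 65 66 68 72 80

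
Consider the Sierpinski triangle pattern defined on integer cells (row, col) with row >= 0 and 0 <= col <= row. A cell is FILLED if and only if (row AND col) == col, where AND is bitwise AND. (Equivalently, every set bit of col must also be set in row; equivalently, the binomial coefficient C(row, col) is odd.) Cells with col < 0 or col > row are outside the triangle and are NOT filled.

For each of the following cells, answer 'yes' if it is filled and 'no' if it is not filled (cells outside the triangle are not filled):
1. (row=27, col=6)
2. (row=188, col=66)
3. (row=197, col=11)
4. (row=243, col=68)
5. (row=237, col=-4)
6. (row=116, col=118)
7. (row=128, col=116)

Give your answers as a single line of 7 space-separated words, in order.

Answer: no no no no no no no

Derivation:
(27,6): row=0b11011, col=0b110, row AND col = 0b10 = 2; 2 != 6 -> empty
(188,66): row=0b10111100, col=0b1000010, row AND col = 0b0 = 0; 0 != 66 -> empty
(197,11): row=0b11000101, col=0b1011, row AND col = 0b1 = 1; 1 != 11 -> empty
(243,68): row=0b11110011, col=0b1000100, row AND col = 0b1000000 = 64; 64 != 68 -> empty
(237,-4): col outside [0, 237] -> not filled
(116,118): col outside [0, 116] -> not filled
(128,116): row=0b10000000, col=0b1110100, row AND col = 0b0 = 0; 0 != 116 -> empty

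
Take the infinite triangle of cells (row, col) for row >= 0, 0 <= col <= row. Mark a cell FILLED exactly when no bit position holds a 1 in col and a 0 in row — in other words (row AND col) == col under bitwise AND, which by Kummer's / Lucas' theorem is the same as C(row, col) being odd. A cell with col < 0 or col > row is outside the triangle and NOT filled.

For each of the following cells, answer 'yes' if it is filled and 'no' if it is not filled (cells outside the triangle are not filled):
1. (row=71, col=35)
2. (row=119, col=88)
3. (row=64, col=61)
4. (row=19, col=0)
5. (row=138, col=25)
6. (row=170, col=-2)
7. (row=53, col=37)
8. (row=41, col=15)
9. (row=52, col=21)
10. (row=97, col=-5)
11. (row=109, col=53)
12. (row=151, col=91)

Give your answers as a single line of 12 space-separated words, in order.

Answer: no no no yes no no yes no no no no no

Derivation:
(71,35): row=0b1000111, col=0b100011, row AND col = 0b11 = 3; 3 != 35 -> empty
(119,88): row=0b1110111, col=0b1011000, row AND col = 0b1010000 = 80; 80 != 88 -> empty
(64,61): row=0b1000000, col=0b111101, row AND col = 0b0 = 0; 0 != 61 -> empty
(19,0): row=0b10011, col=0b0, row AND col = 0b0 = 0; 0 == 0 -> filled
(138,25): row=0b10001010, col=0b11001, row AND col = 0b1000 = 8; 8 != 25 -> empty
(170,-2): col outside [0, 170] -> not filled
(53,37): row=0b110101, col=0b100101, row AND col = 0b100101 = 37; 37 == 37 -> filled
(41,15): row=0b101001, col=0b1111, row AND col = 0b1001 = 9; 9 != 15 -> empty
(52,21): row=0b110100, col=0b10101, row AND col = 0b10100 = 20; 20 != 21 -> empty
(97,-5): col outside [0, 97] -> not filled
(109,53): row=0b1101101, col=0b110101, row AND col = 0b100101 = 37; 37 != 53 -> empty
(151,91): row=0b10010111, col=0b1011011, row AND col = 0b10011 = 19; 19 != 91 -> empty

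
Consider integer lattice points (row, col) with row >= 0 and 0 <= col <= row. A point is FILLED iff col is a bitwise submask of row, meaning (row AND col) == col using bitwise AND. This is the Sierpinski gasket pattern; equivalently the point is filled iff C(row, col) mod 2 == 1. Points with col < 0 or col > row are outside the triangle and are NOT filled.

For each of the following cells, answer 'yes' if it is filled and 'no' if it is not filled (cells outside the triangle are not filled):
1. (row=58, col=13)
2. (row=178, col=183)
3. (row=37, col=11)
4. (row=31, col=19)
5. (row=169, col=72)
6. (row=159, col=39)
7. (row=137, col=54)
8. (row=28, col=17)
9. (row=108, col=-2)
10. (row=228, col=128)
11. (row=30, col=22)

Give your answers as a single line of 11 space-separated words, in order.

Answer: no no no yes no no no no no yes yes

Derivation:
(58,13): row=0b111010, col=0b1101, row AND col = 0b1000 = 8; 8 != 13 -> empty
(178,183): col outside [0, 178] -> not filled
(37,11): row=0b100101, col=0b1011, row AND col = 0b1 = 1; 1 != 11 -> empty
(31,19): row=0b11111, col=0b10011, row AND col = 0b10011 = 19; 19 == 19 -> filled
(169,72): row=0b10101001, col=0b1001000, row AND col = 0b1000 = 8; 8 != 72 -> empty
(159,39): row=0b10011111, col=0b100111, row AND col = 0b111 = 7; 7 != 39 -> empty
(137,54): row=0b10001001, col=0b110110, row AND col = 0b0 = 0; 0 != 54 -> empty
(28,17): row=0b11100, col=0b10001, row AND col = 0b10000 = 16; 16 != 17 -> empty
(108,-2): col outside [0, 108] -> not filled
(228,128): row=0b11100100, col=0b10000000, row AND col = 0b10000000 = 128; 128 == 128 -> filled
(30,22): row=0b11110, col=0b10110, row AND col = 0b10110 = 22; 22 == 22 -> filled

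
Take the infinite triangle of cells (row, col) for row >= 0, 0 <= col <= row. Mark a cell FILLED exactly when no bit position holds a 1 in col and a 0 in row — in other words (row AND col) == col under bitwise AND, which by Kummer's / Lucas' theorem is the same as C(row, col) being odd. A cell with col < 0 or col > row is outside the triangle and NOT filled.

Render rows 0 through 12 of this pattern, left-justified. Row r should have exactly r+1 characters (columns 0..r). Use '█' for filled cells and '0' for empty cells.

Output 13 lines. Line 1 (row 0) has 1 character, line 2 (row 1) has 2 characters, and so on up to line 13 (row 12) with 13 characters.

r0=0: █
r1=1: ██
r2=10: █0█
r3=11: ████
r4=100: █000█
r5=101: ██00██
r6=110: █0█0█0█
r7=111: ████████
r8=1000: █0000000█
r9=1001: ██000000██
r10=1010: █0█00000█0█
r11=1011: ████0000████
r12=1100: █000█000█000█

Answer: █
██
█0█
████
█000█
██00██
█0█0█0█
████████
█0000000█
██000000██
█0█00000█0█
████0000████
█000█000█000█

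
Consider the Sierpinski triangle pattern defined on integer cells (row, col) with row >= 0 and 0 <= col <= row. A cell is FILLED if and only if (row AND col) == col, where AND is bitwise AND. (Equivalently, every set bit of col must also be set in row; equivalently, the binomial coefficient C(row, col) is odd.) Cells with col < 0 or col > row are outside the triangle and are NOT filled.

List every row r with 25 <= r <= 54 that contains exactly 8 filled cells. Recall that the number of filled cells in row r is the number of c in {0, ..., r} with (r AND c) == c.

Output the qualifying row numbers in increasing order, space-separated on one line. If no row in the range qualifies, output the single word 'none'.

Answer: 25 26 28 35 37 38 41 42 44 49 50 52

Derivation:
Row r has 2^popcount(r) filled cells, so we need popcount(r) = log2(8) = 3.
Scan r = 25..54 and keep those with exactly 3 one-bits:
r=25=11001 popcount=3 -> KEEP
r=26=11010 popcount=3 -> KEEP
r=27=11011 popcount=4 -> skip
r=28=11100 popcount=3 -> KEEP
r=29=11101 popcount=4 -> skip
r=30=11110 popcount=4 -> skip
r=31=11111 popcount=5 -> skip
r=32=100000 popcount=1 -> skip
r=33=100001 popcount=2 -> skip
r=34=100010 popcount=2 -> skip
r=35=100011 popcount=3 -> KEEP
r=36=100100 popcount=2 -> skip
r=37=100101 popcount=3 -> KEEP
r=38=100110 popcount=3 -> KEEP
r=39=100111 popcount=4 -> skip
r=40=101000 popcount=2 -> skip
r=41=101001 popcount=3 -> KEEP
r=42=101010 popcount=3 -> KEEP
r=43=101011 popcount=4 -> skip
r=44=101100 popcount=3 -> KEEP
r=45=101101 popcount=4 -> skip
r=46=101110 popcount=4 -> skip
r=47=101111 popcount=5 -> skip
r=48=110000 popcount=2 -> skip
r=49=110001 popcount=3 -> KEEP
r=50=110010 popcount=3 -> KEEP
r=51=110011 popcount=4 -> skip
r=52=110100 popcount=3 -> KEEP
r=53=110101 popcount=4 -> skip
r=54=110110 popcount=4 -> skip
Kept rows: 25 26 28 35 37 38 41 42 44 49 50 52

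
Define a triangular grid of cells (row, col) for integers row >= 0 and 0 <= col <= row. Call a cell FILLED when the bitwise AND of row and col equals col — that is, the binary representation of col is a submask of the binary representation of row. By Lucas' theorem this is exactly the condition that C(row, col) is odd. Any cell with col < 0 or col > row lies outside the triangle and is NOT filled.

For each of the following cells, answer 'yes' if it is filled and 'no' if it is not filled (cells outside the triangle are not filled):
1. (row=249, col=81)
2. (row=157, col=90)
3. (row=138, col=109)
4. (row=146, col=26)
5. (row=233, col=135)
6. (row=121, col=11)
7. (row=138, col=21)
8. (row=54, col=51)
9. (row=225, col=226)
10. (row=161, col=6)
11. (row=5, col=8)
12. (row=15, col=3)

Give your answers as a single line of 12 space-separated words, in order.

(249,81): row=0b11111001, col=0b1010001, row AND col = 0b1010001 = 81; 81 == 81 -> filled
(157,90): row=0b10011101, col=0b1011010, row AND col = 0b11000 = 24; 24 != 90 -> empty
(138,109): row=0b10001010, col=0b1101101, row AND col = 0b1000 = 8; 8 != 109 -> empty
(146,26): row=0b10010010, col=0b11010, row AND col = 0b10010 = 18; 18 != 26 -> empty
(233,135): row=0b11101001, col=0b10000111, row AND col = 0b10000001 = 129; 129 != 135 -> empty
(121,11): row=0b1111001, col=0b1011, row AND col = 0b1001 = 9; 9 != 11 -> empty
(138,21): row=0b10001010, col=0b10101, row AND col = 0b0 = 0; 0 != 21 -> empty
(54,51): row=0b110110, col=0b110011, row AND col = 0b110010 = 50; 50 != 51 -> empty
(225,226): col outside [0, 225] -> not filled
(161,6): row=0b10100001, col=0b110, row AND col = 0b0 = 0; 0 != 6 -> empty
(5,8): col outside [0, 5] -> not filled
(15,3): row=0b1111, col=0b11, row AND col = 0b11 = 3; 3 == 3 -> filled

Answer: yes no no no no no no no no no no yes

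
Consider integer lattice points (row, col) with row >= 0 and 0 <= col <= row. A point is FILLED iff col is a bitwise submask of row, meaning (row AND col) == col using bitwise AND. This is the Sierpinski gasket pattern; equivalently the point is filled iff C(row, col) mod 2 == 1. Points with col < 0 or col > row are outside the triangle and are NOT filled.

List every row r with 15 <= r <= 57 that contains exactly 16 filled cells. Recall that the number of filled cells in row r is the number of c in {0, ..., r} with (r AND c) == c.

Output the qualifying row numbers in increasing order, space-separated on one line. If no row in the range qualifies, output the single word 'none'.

Answer: 15 23 27 29 30 39 43 45 46 51 53 54 57

Derivation:
Row r has 2^popcount(r) filled cells, so we need popcount(r) = log2(16) = 4.
Scan r = 15..57 and keep those with exactly 4 one-bits:
r=15=1111 popcount=4 -> KEEP
r=16=10000 popcount=1 -> skip
r=17=10001 popcount=2 -> skip
r=18=10010 popcount=2 -> skip
r=19=10011 popcount=3 -> skip
r=20=10100 popcount=2 -> skip
r=21=10101 popcount=3 -> skip
r=22=10110 popcount=3 -> skip
r=23=10111 popcount=4 -> KEEP
r=24=11000 popcount=2 -> skip
r=25=11001 popcount=3 -> skip
r=26=11010 popcount=3 -> skip
r=27=11011 popcount=4 -> KEEP
r=28=11100 popcount=3 -> skip
r=29=11101 popcount=4 -> KEEP
r=30=11110 popcount=4 -> KEEP
r=31=11111 popcount=5 -> skip
r=32=100000 popcount=1 -> skip
r=33=100001 popcount=2 -> skip
r=34=100010 popcount=2 -> skip
r=35=100011 popcount=3 -> skip
r=36=100100 popcount=2 -> skip
r=37=100101 popcount=3 -> skip
r=38=100110 popcount=3 -> skip
r=39=100111 popcount=4 -> KEEP
r=40=101000 popcount=2 -> skip
r=41=101001 popcount=3 -> skip
r=42=101010 popcount=3 -> skip
r=43=101011 popcount=4 -> KEEP
r=44=101100 popcount=3 -> skip
r=45=101101 popcount=4 -> KEEP
r=46=101110 popcount=4 -> KEEP
r=47=101111 popcount=5 -> skip
r=48=110000 popcount=2 -> skip
r=49=110001 popcount=3 -> skip
r=50=110010 popcount=3 -> skip
r=51=110011 popcount=4 -> KEEP
r=52=110100 popcount=3 -> skip
r=53=110101 popcount=4 -> KEEP
r=54=110110 popcount=4 -> KEEP
r=55=110111 popcount=5 -> skip
r=56=111000 popcount=3 -> skip
r=57=111001 popcount=4 -> KEEP
Kept rows: 15 23 27 29 30 39 43 45 46 51 53 54 57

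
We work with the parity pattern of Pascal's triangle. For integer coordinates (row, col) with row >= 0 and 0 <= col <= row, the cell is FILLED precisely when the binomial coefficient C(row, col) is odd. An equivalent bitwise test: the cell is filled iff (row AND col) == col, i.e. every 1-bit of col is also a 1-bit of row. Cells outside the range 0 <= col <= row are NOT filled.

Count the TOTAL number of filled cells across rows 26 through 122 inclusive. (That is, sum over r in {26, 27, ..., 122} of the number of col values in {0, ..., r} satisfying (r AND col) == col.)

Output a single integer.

Answer: 1688

Derivation:
r26=11010 pc3: +8 =8
r27=11011 pc4: +16 =24
r28=11100 pc3: +8 =32
r29=11101 pc4: +16 =48
r30=11110 pc4: +16 =64
r31=11111 pc5: +32 =96
r32=100000 pc1: +2 =98
r33=100001 pc2: +4 =102
r34=100010 pc2: +4 =106
r35=100011 pc3: +8 =114
r36=100100 pc2: +4 =118
r37=100101 pc3: +8 =126
r38=100110 pc3: +8 =134
r39=100111 pc4: +16 =150
r40=101000 pc2: +4 =154
r41=101001 pc3: +8 =162
r42=101010 pc3: +8 =170
r43=101011 pc4: +16 =186
r44=101100 pc3: +8 =194
r45=101101 pc4: +16 =210
r46=101110 pc4: +16 =226
r47=101111 pc5: +32 =258
r48=110000 pc2: +4 =262
r49=110001 pc3: +8 =270
r50=110010 pc3: +8 =278
r51=110011 pc4: +16 =294
r52=110100 pc3: +8 =302
r53=110101 pc4: +16 =318
r54=110110 pc4: +16 =334
r55=110111 pc5: +32 =366
r56=111000 pc3: +8 =374
r57=111001 pc4: +16 =390
r58=111010 pc4: +16 =406
r59=111011 pc5: +32 =438
r60=111100 pc4: +16 =454
r61=111101 pc5: +32 =486
r62=111110 pc5: +32 =518
r63=111111 pc6: +64 =582
r64=1000000 pc1: +2 =584
r65=1000001 pc2: +4 =588
r66=1000010 pc2: +4 =592
r67=1000011 pc3: +8 =600
r68=1000100 pc2: +4 =604
r69=1000101 pc3: +8 =612
r70=1000110 pc3: +8 =620
r71=1000111 pc4: +16 =636
r72=1001000 pc2: +4 =640
r73=1001001 pc3: +8 =648
r74=1001010 pc3: +8 =656
r75=1001011 pc4: +16 =672
r76=1001100 pc3: +8 =680
r77=1001101 pc4: +16 =696
r78=1001110 pc4: +16 =712
r79=1001111 pc5: +32 =744
r80=1010000 pc2: +4 =748
r81=1010001 pc3: +8 =756
r82=1010010 pc3: +8 =764
r83=1010011 pc4: +16 =780
r84=1010100 pc3: +8 =788
r85=1010101 pc4: +16 =804
r86=1010110 pc4: +16 =820
r87=1010111 pc5: +32 =852
r88=1011000 pc3: +8 =860
r89=1011001 pc4: +16 =876
r90=1011010 pc4: +16 =892
r91=1011011 pc5: +32 =924
r92=1011100 pc4: +16 =940
r93=1011101 pc5: +32 =972
r94=1011110 pc5: +32 =1004
r95=1011111 pc6: +64 =1068
r96=1100000 pc2: +4 =1072
r97=1100001 pc3: +8 =1080
r98=1100010 pc3: +8 =1088
r99=1100011 pc4: +16 =1104
r100=1100100 pc3: +8 =1112
r101=1100101 pc4: +16 =1128
r102=1100110 pc4: +16 =1144
r103=1100111 pc5: +32 =1176
r104=1101000 pc3: +8 =1184
r105=1101001 pc4: +16 =1200
r106=1101010 pc4: +16 =1216
r107=1101011 pc5: +32 =1248
r108=1101100 pc4: +16 =1264
r109=1101101 pc5: +32 =1296
r110=1101110 pc5: +32 =1328
r111=1101111 pc6: +64 =1392
r112=1110000 pc3: +8 =1400
r113=1110001 pc4: +16 =1416
r114=1110010 pc4: +16 =1432
r115=1110011 pc5: +32 =1464
r116=1110100 pc4: +16 =1480
r117=1110101 pc5: +32 =1512
r118=1110110 pc5: +32 =1544
r119=1110111 pc6: +64 =1608
r120=1111000 pc4: +16 =1624
r121=1111001 pc5: +32 =1656
r122=1111010 pc5: +32 =1688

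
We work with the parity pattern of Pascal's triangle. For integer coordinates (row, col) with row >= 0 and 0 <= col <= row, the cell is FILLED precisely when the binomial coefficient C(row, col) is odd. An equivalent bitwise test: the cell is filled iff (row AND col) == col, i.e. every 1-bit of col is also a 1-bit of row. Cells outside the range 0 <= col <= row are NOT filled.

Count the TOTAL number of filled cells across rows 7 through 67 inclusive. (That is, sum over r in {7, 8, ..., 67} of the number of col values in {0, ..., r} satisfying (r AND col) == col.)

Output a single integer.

Answer: 728

Derivation:
r7=111 pc3: +8 =8
r8=1000 pc1: +2 =10
r9=1001 pc2: +4 =14
r10=1010 pc2: +4 =18
r11=1011 pc3: +8 =26
r12=1100 pc2: +4 =30
r13=1101 pc3: +8 =38
r14=1110 pc3: +8 =46
r15=1111 pc4: +16 =62
r16=10000 pc1: +2 =64
r17=10001 pc2: +4 =68
r18=10010 pc2: +4 =72
r19=10011 pc3: +8 =80
r20=10100 pc2: +4 =84
r21=10101 pc3: +8 =92
r22=10110 pc3: +8 =100
r23=10111 pc4: +16 =116
r24=11000 pc2: +4 =120
r25=11001 pc3: +8 =128
r26=11010 pc3: +8 =136
r27=11011 pc4: +16 =152
r28=11100 pc3: +8 =160
r29=11101 pc4: +16 =176
r30=11110 pc4: +16 =192
r31=11111 pc5: +32 =224
r32=100000 pc1: +2 =226
r33=100001 pc2: +4 =230
r34=100010 pc2: +4 =234
r35=100011 pc3: +8 =242
r36=100100 pc2: +4 =246
r37=100101 pc3: +8 =254
r38=100110 pc3: +8 =262
r39=100111 pc4: +16 =278
r40=101000 pc2: +4 =282
r41=101001 pc3: +8 =290
r42=101010 pc3: +8 =298
r43=101011 pc4: +16 =314
r44=101100 pc3: +8 =322
r45=101101 pc4: +16 =338
r46=101110 pc4: +16 =354
r47=101111 pc5: +32 =386
r48=110000 pc2: +4 =390
r49=110001 pc3: +8 =398
r50=110010 pc3: +8 =406
r51=110011 pc4: +16 =422
r52=110100 pc3: +8 =430
r53=110101 pc4: +16 =446
r54=110110 pc4: +16 =462
r55=110111 pc5: +32 =494
r56=111000 pc3: +8 =502
r57=111001 pc4: +16 =518
r58=111010 pc4: +16 =534
r59=111011 pc5: +32 =566
r60=111100 pc4: +16 =582
r61=111101 pc5: +32 =614
r62=111110 pc5: +32 =646
r63=111111 pc6: +64 =710
r64=1000000 pc1: +2 =712
r65=1000001 pc2: +4 =716
r66=1000010 pc2: +4 =720
r67=1000011 pc3: +8 =728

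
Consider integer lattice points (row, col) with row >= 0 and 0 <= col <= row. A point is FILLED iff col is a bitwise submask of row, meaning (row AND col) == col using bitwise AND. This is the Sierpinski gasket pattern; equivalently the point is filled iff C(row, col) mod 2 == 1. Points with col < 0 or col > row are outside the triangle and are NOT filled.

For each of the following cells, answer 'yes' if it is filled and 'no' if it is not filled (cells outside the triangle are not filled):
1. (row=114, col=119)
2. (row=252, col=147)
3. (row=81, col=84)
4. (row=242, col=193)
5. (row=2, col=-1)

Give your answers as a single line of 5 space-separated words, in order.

Answer: no no no no no

Derivation:
(114,119): col outside [0, 114] -> not filled
(252,147): row=0b11111100, col=0b10010011, row AND col = 0b10010000 = 144; 144 != 147 -> empty
(81,84): col outside [0, 81] -> not filled
(242,193): row=0b11110010, col=0b11000001, row AND col = 0b11000000 = 192; 192 != 193 -> empty
(2,-1): col outside [0, 2] -> not filled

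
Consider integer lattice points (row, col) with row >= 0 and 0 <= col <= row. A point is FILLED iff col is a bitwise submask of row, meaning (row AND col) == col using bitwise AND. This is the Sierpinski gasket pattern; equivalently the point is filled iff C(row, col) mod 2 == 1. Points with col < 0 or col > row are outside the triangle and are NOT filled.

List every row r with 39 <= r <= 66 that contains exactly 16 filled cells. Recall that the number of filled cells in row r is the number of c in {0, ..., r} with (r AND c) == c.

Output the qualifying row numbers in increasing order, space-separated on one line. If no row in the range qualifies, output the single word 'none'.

Row r has 2^popcount(r) filled cells, so we need popcount(r) = log2(16) = 4.
Scan r = 39..66 and keep those with exactly 4 one-bits:
r=39=100111 popcount=4 -> KEEP
r=40=101000 popcount=2 -> skip
r=41=101001 popcount=3 -> skip
r=42=101010 popcount=3 -> skip
r=43=101011 popcount=4 -> KEEP
r=44=101100 popcount=3 -> skip
r=45=101101 popcount=4 -> KEEP
r=46=101110 popcount=4 -> KEEP
r=47=101111 popcount=5 -> skip
r=48=110000 popcount=2 -> skip
r=49=110001 popcount=3 -> skip
r=50=110010 popcount=3 -> skip
r=51=110011 popcount=4 -> KEEP
r=52=110100 popcount=3 -> skip
r=53=110101 popcount=4 -> KEEP
r=54=110110 popcount=4 -> KEEP
r=55=110111 popcount=5 -> skip
r=56=111000 popcount=3 -> skip
r=57=111001 popcount=4 -> KEEP
r=58=111010 popcount=4 -> KEEP
r=59=111011 popcount=5 -> skip
r=60=111100 popcount=4 -> KEEP
r=61=111101 popcount=5 -> skip
r=62=111110 popcount=5 -> skip
r=63=111111 popcount=6 -> skip
r=64=1000000 popcount=1 -> skip
r=65=1000001 popcount=2 -> skip
r=66=1000010 popcount=2 -> skip
Kept rows: 39 43 45 46 51 53 54 57 58 60

Answer: 39 43 45 46 51 53 54 57 58 60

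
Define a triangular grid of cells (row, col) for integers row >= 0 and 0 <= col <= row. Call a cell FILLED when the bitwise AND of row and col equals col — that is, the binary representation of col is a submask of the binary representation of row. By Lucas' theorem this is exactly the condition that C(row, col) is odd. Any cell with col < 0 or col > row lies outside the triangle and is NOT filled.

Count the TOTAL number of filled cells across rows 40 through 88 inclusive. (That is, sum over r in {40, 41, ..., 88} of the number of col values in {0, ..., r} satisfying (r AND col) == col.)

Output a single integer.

r40=101000 pc2: +4 =4
r41=101001 pc3: +8 =12
r42=101010 pc3: +8 =20
r43=101011 pc4: +16 =36
r44=101100 pc3: +8 =44
r45=101101 pc4: +16 =60
r46=101110 pc4: +16 =76
r47=101111 pc5: +32 =108
r48=110000 pc2: +4 =112
r49=110001 pc3: +8 =120
r50=110010 pc3: +8 =128
r51=110011 pc4: +16 =144
r52=110100 pc3: +8 =152
r53=110101 pc4: +16 =168
r54=110110 pc4: +16 =184
r55=110111 pc5: +32 =216
r56=111000 pc3: +8 =224
r57=111001 pc4: +16 =240
r58=111010 pc4: +16 =256
r59=111011 pc5: +32 =288
r60=111100 pc4: +16 =304
r61=111101 pc5: +32 =336
r62=111110 pc5: +32 =368
r63=111111 pc6: +64 =432
r64=1000000 pc1: +2 =434
r65=1000001 pc2: +4 =438
r66=1000010 pc2: +4 =442
r67=1000011 pc3: +8 =450
r68=1000100 pc2: +4 =454
r69=1000101 pc3: +8 =462
r70=1000110 pc3: +8 =470
r71=1000111 pc4: +16 =486
r72=1001000 pc2: +4 =490
r73=1001001 pc3: +8 =498
r74=1001010 pc3: +8 =506
r75=1001011 pc4: +16 =522
r76=1001100 pc3: +8 =530
r77=1001101 pc4: +16 =546
r78=1001110 pc4: +16 =562
r79=1001111 pc5: +32 =594
r80=1010000 pc2: +4 =598
r81=1010001 pc3: +8 =606
r82=1010010 pc3: +8 =614
r83=1010011 pc4: +16 =630
r84=1010100 pc3: +8 =638
r85=1010101 pc4: +16 =654
r86=1010110 pc4: +16 =670
r87=1010111 pc5: +32 =702
r88=1011000 pc3: +8 =710

Answer: 710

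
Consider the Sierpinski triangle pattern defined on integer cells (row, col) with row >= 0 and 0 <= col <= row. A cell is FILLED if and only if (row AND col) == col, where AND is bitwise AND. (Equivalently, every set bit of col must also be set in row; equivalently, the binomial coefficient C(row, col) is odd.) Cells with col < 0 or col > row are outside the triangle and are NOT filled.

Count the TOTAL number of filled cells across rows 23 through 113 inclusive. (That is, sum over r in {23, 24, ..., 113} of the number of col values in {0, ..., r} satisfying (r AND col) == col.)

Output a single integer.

r23=10111 pc4: +16 =16
r24=11000 pc2: +4 =20
r25=11001 pc3: +8 =28
r26=11010 pc3: +8 =36
r27=11011 pc4: +16 =52
r28=11100 pc3: +8 =60
r29=11101 pc4: +16 =76
r30=11110 pc4: +16 =92
r31=11111 pc5: +32 =124
r32=100000 pc1: +2 =126
r33=100001 pc2: +4 =130
r34=100010 pc2: +4 =134
r35=100011 pc3: +8 =142
r36=100100 pc2: +4 =146
r37=100101 pc3: +8 =154
r38=100110 pc3: +8 =162
r39=100111 pc4: +16 =178
r40=101000 pc2: +4 =182
r41=101001 pc3: +8 =190
r42=101010 pc3: +8 =198
r43=101011 pc4: +16 =214
r44=101100 pc3: +8 =222
r45=101101 pc4: +16 =238
r46=101110 pc4: +16 =254
r47=101111 pc5: +32 =286
r48=110000 pc2: +4 =290
r49=110001 pc3: +8 =298
r50=110010 pc3: +8 =306
r51=110011 pc4: +16 =322
r52=110100 pc3: +8 =330
r53=110101 pc4: +16 =346
r54=110110 pc4: +16 =362
r55=110111 pc5: +32 =394
r56=111000 pc3: +8 =402
r57=111001 pc4: +16 =418
r58=111010 pc4: +16 =434
r59=111011 pc5: +32 =466
r60=111100 pc4: +16 =482
r61=111101 pc5: +32 =514
r62=111110 pc5: +32 =546
r63=111111 pc6: +64 =610
r64=1000000 pc1: +2 =612
r65=1000001 pc2: +4 =616
r66=1000010 pc2: +4 =620
r67=1000011 pc3: +8 =628
r68=1000100 pc2: +4 =632
r69=1000101 pc3: +8 =640
r70=1000110 pc3: +8 =648
r71=1000111 pc4: +16 =664
r72=1001000 pc2: +4 =668
r73=1001001 pc3: +8 =676
r74=1001010 pc3: +8 =684
r75=1001011 pc4: +16 =700
r76=1001100 pc3: +8 =708
r77=1001101 pc4: +16 =724
r78=1001110 pc4: +16 =740
r79=1001111 pc5: +32 =772
r80=1010000 pc2: +4 =776
r81=1010001 pc3: +8 =784
r82=1010010 pc3: +8 =792
r83=1010011 pc4: +16 =808
r84=1010100 pc3: +8 =816
r85=1010101 pc4: +16 =832
r86=1010110 pc4: +16 =848
r87=1010111 pc5: +32 =880
r88=1011000 pc3: +8 =888
r89=1011001 pc4: +16 =904
r90=1011010 pc4: +16 =920
r91=1011011 pc5: +32 =952
r92=1011100 pc4: +16 =968
r93=1011101 pc5: +32 =1000
r94=1011110 pc5: +32 =1032
r95=1011111 pc6: +64 =1096
r96=1100000 pc2: +4 =1100
r97=1100001 pc3: +8 =1108
r98=1100010 pc3: +8 =1116
r99=1100011 pc4: +16 =1132
r100=1100100 pc3: +8 =1140
r101=1100101 pc4: +16 =1156
r102=1100110 pc4: +16 =1172
r103=1100111 pc5: +32 =1204
r104=1101000 pc3: +8 =1212
r105=1101001 pc4: +16 =1228
r106=1101010 pc4: +16 =1244
r107=1101011 pc5: +32 =1276
r108=1101100 pc4: +16 =1292
r109=1101101 pc5: +32 =1324
r110=1101110 pc5: +32 =1356
r111=1101111 pc6: +64 =1420
r112=1110000 pc3: +8 =1428
r113=1110001 pc4: +16 =1444

Answer: 1444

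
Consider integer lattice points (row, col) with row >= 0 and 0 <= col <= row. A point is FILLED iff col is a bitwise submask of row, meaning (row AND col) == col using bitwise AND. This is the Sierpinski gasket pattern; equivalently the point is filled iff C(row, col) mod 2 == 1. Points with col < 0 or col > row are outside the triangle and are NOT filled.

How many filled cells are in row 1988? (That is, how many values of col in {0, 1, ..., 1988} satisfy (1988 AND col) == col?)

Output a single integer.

1988 in binary = 11111000100
popcount(1988) = number of 1-bits in 11111000100 = 6
A col c satisfies (1988 AND c) == c iff every set bit of c is also set in 1988; each of the 6 set bits of 1988 can independently be on or off in c.
count = 2^6 = 64

Answer: 64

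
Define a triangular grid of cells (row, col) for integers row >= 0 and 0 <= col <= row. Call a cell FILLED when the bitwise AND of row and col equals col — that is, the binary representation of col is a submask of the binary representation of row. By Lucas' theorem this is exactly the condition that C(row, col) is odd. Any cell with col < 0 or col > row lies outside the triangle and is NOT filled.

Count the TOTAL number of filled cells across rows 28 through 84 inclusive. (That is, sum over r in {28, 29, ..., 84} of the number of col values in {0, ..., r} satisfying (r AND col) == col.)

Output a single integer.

Answer: 764

Derivation:
r28=11100 pc3: +8 =8
r29=11101 pc4: +16 =24
r30=11110 pc4: +16 =40
r31=11111 pc5: +32 =72
r32=100000 pc1: +2 =74
r33=100001 pc2: +4 =78
r34=100010 pc2: +4 =82
r35=100011 pc3: +8 =90
r36=100100 pc2: +4 =94
r37=100101 pc3: +8 =102
r38=100110 pc3: +8 =110
r39=100111 pc4: +16 =126
r40=101000 pc2: +4 =130
r41=101001 pc3: +8 =138
r42=101010 pc3: +8 =146
r43=101011 pc4: +16 =162
r44=101100 pc3: +8 =170
r45=101101 pc4: +16 =186
r46=101110 pc4: +16 =202
r47=101111 pc5: +32 =234
r48=110000 pc2: +4 =238
r49=110001 pc3: +8 =246
r50=110010 pc3: +8 =254
r51=110011 pc4: +16 =270
r52=110100 pc3: +8 =278
r53=110101 pc4: +16 =294
r54=110110 pc4: +16 =310
r55=110111 pc5: +32 =342
r56=111000 pc3: +8 =350
r57=111001 pc4: +16 =366
r58=111010 pc4: +16 =382
r59=111011 pc5: +32 =414
r60=111100 pc4: +16 =430
r61=111101 pc5: +32 =462
r62=111110 pc5: +32 =494
r63=111111 pc6: +64 =558
r64=1000000 pc1: +2 =560
r65=1000001 pc2: +4 =564
r66=1000010 pc2: +4 =568
r67=1000011 pc3: +8 =576
r68=1000100 pc2: +4 =580
r69=1000101 pc3: +8 =588
r70=1000110 pc3: +8 =596
r71=1000111 pc4: +16 =612
r72=1001000 pc2: +4 =616
r73=1001001 pc3: +8 =624
r74=1001010 pc3: +8 =632
r75=1001011 pc4: +16 =648
r76=1001100 pc3: +8 =656
r77=1001101 pc4: +16 =672
r78=1001110 pc4: +16 =688
r79=1001111 pc5: +32 =720
r80=1010000 pc2: +4 =724
r81=1010001 pc3: +8 =732
r82=1010010 pc3: +8 =740
r83=1010011 pc4: +16 =756
r84=1010100 pc3: +8 =764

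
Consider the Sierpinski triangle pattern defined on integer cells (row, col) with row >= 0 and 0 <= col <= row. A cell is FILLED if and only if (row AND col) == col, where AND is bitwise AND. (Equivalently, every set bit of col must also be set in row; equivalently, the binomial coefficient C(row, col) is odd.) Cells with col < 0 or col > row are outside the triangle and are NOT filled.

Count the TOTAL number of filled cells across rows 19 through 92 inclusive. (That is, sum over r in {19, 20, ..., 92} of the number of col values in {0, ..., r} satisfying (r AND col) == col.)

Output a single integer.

r19=10011 pc3: +8 =8
r20=10100 pc2: +4 =12
r21=10101 pc3: +8 =20
r22=10110 pc3: +8 =28
r23=10111 pc4: +16 =44
r24=11000 pc2: +4 =48
r25=11001 pc3: +8 =56
r26=11010 pc3: +8 =64
r27=11011 pc4: +16 =80
r28=11100 pc3: +8 =88
r29=11101 pc4: +16 =104
r30=11110 pc4: +16 =120
r31=11111 pc5: +32 =152
r32=100000 pc1: +2 =154
r33=100001 pc2: +4 =158
r34=100010 pc2: +4 =162
r35=100011 pc3: +8 =170
r36=100100 pc2: +4 =174
r37=100101 pc3: +8 =182
r38=100110 pc3: +8 =190
r39=100111 pc4: +16 =206
r40=101000 pc2: +4 =210
r41=101001 pc3: +8 =218
r42=101010 pc3: +8 =226
r43=101011 pc4: +16 =242
r44=101100 pc3: +8 =250
r45=101101 pc4: +16 =266
r46=101110 pc4: +16 =282
r47=101111 pc5: +32 =314
r48=110000 pc2: +4 =318
r49=110001 pc3: +8 =326
r50=110010 pc3: +8 =334
r51=110011 pc4: +16 =350
r52=110100 pc3: +8 =358
r53=110101 pc4: +16 =374
r54=110110 pc4: +16 =390
r55=110111 pc5: +32 =422
r56=111000 pc3: +8 =430
r57=111001 pc4: +16 =446
r58=111010 pc4: +16 =462
r59=111011 pc5: +32 =494
r60=111100 pc4: +16 =510
r61=111101 pc5: +32 =542
r62=111110 pc5: +32 =574
r63=111111 pc6: +64 =638
r64=1000000 pc1: +2 =640
r65=1000001 pc2: +4 =644
r66=1000010 pc2: +4 =648
r67=1000011 pc3: +8 =656
r68=1000100 pc2: +4 =660
r69=1000101 pc3: +8 =668
r70=1000110 pc3: +8 =676
r71=1000111 pc4: +16 =692
r72=1001000 pc2: +4 =696
r73=1001001 pc3: +8 =704
r74=1001010 pc3: +8 =712
r75=1001011 pc4: +16 =728
r76=1001100 pc3: +8 =736
r77=1001101 pc4: +16 =752
r78=1001110 pc4: +16 =768
r79=1001111 pc5: +32 =800
r80=1010000 pc2: +4 =804
r81=1010001 pc3: +8 =812
r82=1010010 pc3: +8 =820
r83=1010011 pc4: +16 =836
r84=1010100 pc3: +8 =844
r85=1010101 pc4: +16 =860
r86=1010110 pc4: +16 =876
r87=1010111 pc5: +32 =908
r88=1011000 pc3: +8 =916
r89=1011001 pc4: +16 =932
r90=1011010 pc4: +16 =948
r91=1011011 pc5: +32 =980
r92=1011100 pc4: +16 =996

Answer: 996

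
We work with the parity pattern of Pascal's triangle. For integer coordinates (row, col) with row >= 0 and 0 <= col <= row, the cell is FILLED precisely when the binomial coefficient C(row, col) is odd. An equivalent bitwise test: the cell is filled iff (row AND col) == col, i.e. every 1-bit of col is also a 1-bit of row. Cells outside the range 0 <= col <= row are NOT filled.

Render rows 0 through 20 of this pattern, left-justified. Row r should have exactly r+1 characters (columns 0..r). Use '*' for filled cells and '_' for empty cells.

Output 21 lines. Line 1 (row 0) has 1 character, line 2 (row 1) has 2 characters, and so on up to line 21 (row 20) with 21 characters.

r0=0: *
r1=1: **
r2=10: *_*
r3=11: ****
r4=100: *___*
r5=101: **__**
r6=110: *_*_*_*
r7=111: ********
r8=1000: *_______*
r9=1001: **______**
r10=1010: *_*_____*_*
r11=1011: ****____****
r12=1100: *___*___*___*
r13=1101: **__**__**__**
r14=1110: *_*_*_*_*_*_*_*
r15=1111: ****************
r16=10000: *_______________*
r17=10001: **______________**
r18=10010: *_*_____________*_*
r19=10011: ****____________****
r20=10100: *___*___________*___*

Answer: *
**
*_*
****
*___*
**__**
*_*_*_*
********
*_______*
**______**
*_*_____*_*
****____****
*___*___*___*
**__**__**__**
*_*_*_*_*_*_*_*
****************
*_______________*
**______________**
*_*_____________*_*
****____________****
*___*___________*___*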